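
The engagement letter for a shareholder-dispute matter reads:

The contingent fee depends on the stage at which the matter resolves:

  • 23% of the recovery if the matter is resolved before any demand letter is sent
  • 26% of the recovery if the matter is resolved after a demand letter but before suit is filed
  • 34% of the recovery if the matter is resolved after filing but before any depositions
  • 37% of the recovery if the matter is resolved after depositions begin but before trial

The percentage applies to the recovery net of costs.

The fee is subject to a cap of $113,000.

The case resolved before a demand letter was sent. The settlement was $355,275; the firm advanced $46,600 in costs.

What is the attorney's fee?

Fee base (net of costs): $355,275 − $46,600 = $308,675
The matter resolved before a demand letter was sent, so the 23% rate applies.
$308,675 × 23% = $70,995.25
$70,995.25 is under the $113,000 cap.

$70,995.25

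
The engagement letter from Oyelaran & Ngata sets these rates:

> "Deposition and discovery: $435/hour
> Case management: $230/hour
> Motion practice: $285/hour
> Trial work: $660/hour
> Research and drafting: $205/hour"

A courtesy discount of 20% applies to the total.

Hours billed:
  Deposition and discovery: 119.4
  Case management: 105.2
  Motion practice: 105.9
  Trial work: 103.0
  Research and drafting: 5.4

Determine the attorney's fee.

Deposition and discovery: 119.4 × $435 = $51,939.00
Case management: 105.2 × $230 = $24,196.00
Motion practice: 105.9 × $285 = $30,181.50
Trial work: 103.0 × $660 = $67,980.00
Research and drafting: 5.4 × $205 = $1,107.00
Subtotal: $175,403.50
Less 20% discount: −$35,080.70
Total: $175,403.50 − $35,080.70 = $140,322.80

$140,322.80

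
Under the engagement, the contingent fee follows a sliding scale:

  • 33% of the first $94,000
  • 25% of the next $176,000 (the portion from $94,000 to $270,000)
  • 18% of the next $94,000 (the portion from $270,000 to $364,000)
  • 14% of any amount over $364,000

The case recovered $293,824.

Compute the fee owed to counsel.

First $94,000 at 33% = $31,020.00
Next $176,000 at 25% = $44,000.00
Remaining $23,824 at 18% = $4,288.32
Fee: $31,020.00 + $44,000.00 + $4,288.32 = $79,308.32

$79,308.32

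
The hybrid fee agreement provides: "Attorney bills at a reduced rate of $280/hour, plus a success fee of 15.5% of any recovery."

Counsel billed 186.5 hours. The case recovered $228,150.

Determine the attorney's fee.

Hourly: 186.5 × $280 = $52,220.00
Success fee: 15.5% of $228,150 = $35,363.25
Total: $52,220.00 + $35,363.25 = $87,583.25

$87,583.25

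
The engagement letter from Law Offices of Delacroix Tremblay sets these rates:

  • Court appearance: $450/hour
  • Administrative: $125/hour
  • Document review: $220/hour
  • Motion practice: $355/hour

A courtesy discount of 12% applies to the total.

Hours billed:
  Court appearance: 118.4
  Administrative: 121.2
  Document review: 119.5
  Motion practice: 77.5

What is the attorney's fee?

Court appearance: 118.4 × $450 = $53,280.00
Administrative: 121.2 × $125 = $15,150.00
Document review: 119.5 × $220 = $26,290.00
Motion practice: 77.5 × $355 = $27,512.50
Subtotal: $122,232.50
Less 12% discount: −$14,667.90
Total: $122,232.50 − $14,667.90 = $107,564.60

$107,564.60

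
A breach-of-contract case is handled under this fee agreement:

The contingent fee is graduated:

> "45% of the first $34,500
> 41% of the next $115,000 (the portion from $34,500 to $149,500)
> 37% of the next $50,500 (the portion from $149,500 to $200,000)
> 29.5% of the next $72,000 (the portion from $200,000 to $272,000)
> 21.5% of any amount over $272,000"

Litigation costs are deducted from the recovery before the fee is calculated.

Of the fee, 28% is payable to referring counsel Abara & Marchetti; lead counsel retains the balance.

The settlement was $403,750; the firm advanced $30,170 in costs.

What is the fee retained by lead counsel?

Fee base (net of costs): $403,750 − $30,170 = $373,580
First $34,500 at 45% = $15,525.00
Next $115,000 at 41% = $47,150.00
Next $50,500 at 37% = $18,685.00
Next $72,000 at 29.5% = $21,240.00
Remaining $101,580 at 21.5% = $21,839.70
Fee: $15,525.00 + $47,150.00 + $18,685.00 + $21,240.00 + $21,839.70 = $124,439.70
Referral share: 28% of $124,439.70 = $34,843.12; lead counsel retains $124,439.70 − $34,843.12 = $89,596.58.

$89,596.58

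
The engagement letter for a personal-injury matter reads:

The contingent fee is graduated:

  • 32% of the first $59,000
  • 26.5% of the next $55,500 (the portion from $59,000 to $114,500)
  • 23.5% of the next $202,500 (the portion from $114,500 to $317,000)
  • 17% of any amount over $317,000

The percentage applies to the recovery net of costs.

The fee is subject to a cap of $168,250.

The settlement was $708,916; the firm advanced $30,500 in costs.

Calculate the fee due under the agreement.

$142,615.72

Fee base (net of costs): $708,916 − $30,500 = $678,416
First $59,000 at 32% = $18,880.00
Next $55,500 at 26.5% = $14,707.50
Next $202,500 at 23.5% = $47,587.50
Remaining $361,416 at 17% = $61,440.72
Fee: $18,880.00 + $14,707.50 + $47,587.50 + $61,440.72 = $142,615.72
$142,615.72 is under the $168,250 cap.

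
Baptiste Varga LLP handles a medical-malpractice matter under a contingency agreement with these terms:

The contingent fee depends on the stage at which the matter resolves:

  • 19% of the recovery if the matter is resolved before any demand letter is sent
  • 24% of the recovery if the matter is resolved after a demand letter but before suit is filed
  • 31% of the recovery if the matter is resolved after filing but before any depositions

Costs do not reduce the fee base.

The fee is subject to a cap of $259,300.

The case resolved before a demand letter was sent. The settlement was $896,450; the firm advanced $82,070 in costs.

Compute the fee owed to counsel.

$170,325.50

Fee base is the gross recovery, $896,450; costs are reimbursed separately.
The matter resolved before a demand letter was sent, so the 19% rate applies.
$896,450 × 19% = $170,325.50
$170,325.50 is under the $259,300 cap.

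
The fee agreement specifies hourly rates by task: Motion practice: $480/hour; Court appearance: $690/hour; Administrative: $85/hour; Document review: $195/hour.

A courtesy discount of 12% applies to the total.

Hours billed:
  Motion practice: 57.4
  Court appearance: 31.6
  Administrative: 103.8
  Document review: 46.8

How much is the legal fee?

$59,228.40

Motion practice: 57.4 × $480 = $27,552.00
Court appearance: 31.6 × $690 = $21,804.00
Administrative: 103.8 × $85 = $8,823.00
Document review: 46.8 × $195 = $9,126.00
Subtotal: $67,305.00
Less 12% discount: −$8,076.60
Total: $67,305.00 − $8,076.60 = $59,228.40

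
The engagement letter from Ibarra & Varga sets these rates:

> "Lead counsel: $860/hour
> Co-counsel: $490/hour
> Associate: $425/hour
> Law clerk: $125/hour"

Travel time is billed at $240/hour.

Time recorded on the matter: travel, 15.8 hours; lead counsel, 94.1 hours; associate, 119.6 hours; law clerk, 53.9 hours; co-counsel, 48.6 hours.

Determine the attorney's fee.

$166,099.50

Lead counsel: 94.1 × $860 = $80,926.00
Co-counsel: 48.6 × $490 = $23,814.00
Associate: 119.6 × $425 = $50,830.00
Law clerk: 53.9 × $125 = $6,737.50
Subtotal: $80,926.00 + $23,814.00 + $50,830.00 + $6,737.50 = $162,307.50
Travel: 15.8 × $240 = $3,792.00
Total: $162,307.50 + $3,792.00 = $166,099.50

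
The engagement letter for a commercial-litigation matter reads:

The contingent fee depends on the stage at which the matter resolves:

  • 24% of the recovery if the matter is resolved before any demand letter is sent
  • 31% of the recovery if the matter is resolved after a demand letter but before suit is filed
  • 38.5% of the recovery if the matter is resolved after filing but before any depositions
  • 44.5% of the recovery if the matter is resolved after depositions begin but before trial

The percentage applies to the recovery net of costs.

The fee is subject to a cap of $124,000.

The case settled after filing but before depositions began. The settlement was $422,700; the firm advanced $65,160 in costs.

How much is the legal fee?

Fee base (net of costs): $422,700 − $65,160 = $357,540
The matter settled after filing but before depositions began, so the 38.5% rate applies.
$357,540 × 38.5% = $137,652.90
$137,652.90 exceeds the $124,000 cap, so the fee is capped at $124,000.00.

$124,000.00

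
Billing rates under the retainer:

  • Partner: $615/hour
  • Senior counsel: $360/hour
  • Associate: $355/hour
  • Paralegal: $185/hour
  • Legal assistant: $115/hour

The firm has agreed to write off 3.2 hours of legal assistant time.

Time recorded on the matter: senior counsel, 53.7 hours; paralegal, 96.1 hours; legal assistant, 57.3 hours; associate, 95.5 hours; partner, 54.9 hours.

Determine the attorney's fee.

Partner: 54.9 × $615 = $33,763.50
Senior counsel: 53.7 × $360 = $19,332.00
Associate: 95.5 × $355 = $33,902.50
Paralegal: 96.1 × $185 = $17,778.50
Legal assistant: 57.3 × $115 = $6,589.50
Subtotal: $111,366.00
Write-off: 3.2 × $115 = $368.00
Total: $111,366.00 − $368.00 = $110,998.00

$110,998.00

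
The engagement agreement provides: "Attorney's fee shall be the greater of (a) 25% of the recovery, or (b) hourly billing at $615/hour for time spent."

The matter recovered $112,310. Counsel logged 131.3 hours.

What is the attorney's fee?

$80,749.50

(a) 25% of $112,310 = $28,077.50
(b) 131.3 × $615 = $80,749.50
The greater is (b): $80,749.50.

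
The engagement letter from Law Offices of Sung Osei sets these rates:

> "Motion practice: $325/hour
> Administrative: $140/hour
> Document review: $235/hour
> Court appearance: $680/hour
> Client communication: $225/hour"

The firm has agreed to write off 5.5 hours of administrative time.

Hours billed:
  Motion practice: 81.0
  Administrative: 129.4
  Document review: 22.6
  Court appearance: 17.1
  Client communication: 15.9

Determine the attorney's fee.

Motion practice: 81.0 × $325 = $26,325.00
Administrative: 129.4 × $140 = $18,116.00
Document review: 22.6 × $235 = $5,311.00
Court appearance: 17.1 × $680 = $11,628.00
Client communication: 15.9 × $225 = $3,577.50
Subtotal: $64,957.50
Write-off: 5.5 × $140 = $770.00
Total: $64,957.50 − $770.00 = $64,187.50

$64,187.50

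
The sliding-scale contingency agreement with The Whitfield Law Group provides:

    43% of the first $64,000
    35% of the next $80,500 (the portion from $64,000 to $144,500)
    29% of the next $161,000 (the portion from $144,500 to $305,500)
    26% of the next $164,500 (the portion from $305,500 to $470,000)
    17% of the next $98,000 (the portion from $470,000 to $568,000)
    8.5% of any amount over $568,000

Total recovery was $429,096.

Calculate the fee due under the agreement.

$134,519.96

First $64,000 at 43% = $27,520.00
Next $80,500 at 35% = $28,175.00
Next $161,000 at 29% = $46,690.00
Remaining $123,596 at 26% = $32,134.96
Fee: $27,520.00 + $28,175.00 + $46,690.00 + $32,134.96 = $134,519.96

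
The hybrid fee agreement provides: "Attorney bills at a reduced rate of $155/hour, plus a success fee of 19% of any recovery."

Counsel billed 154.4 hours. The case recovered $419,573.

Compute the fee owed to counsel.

$103,650.87

Hourly: 154.4 × $155 = $23,932.00
Success fee: 19% of $419,573 = $79,718.87
Total: $23,932.00 + $79,718.87 = $103,650.87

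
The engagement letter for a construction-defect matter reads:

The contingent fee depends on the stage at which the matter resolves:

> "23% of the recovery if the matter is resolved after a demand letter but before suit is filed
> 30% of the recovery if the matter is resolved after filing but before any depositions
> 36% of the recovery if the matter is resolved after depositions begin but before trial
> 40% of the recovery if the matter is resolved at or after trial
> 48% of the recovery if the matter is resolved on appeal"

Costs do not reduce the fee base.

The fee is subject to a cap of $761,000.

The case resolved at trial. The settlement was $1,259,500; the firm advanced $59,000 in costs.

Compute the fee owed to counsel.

$503,800.00

Fee base is the gross recovery, $1,259,500; costs are reimbursed separately.
The matter resolved at trial, so the 40% rate applies.
$1,259,500 × 40% = $503,800.00
$503,800.00 is under the $761,000 cap.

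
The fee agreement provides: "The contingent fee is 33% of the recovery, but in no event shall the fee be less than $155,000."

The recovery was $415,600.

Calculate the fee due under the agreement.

$155,000.00

33% of $415,600 = $137,148.00
That is below the $155,000 minimum, so the minimum applies.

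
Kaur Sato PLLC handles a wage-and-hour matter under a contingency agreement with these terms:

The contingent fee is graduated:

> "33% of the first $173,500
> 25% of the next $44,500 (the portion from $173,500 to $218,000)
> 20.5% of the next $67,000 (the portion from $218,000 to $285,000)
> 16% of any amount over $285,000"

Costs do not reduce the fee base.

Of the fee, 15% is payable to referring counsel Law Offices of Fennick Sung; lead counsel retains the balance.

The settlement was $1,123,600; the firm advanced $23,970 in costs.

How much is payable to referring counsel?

$32,443.65

Fee base is the gross recovery, $1,123,600; costs are reimbursed separately.
First $173,500 at 33% = $57,255.00
Next $44,500 at 25% = $11,125.00
Next $67,000 at 20.5% = $13,735.00
Remaining $838,600 at 16% = $134,176.00
Fee: $57,255.00 + $11,125.00 + $13,735.00 + $134,176.00 = $216,291.00
Referral share: 15% of $216,291.00 = $32,443.65; lead counsel retains $216,291.00 − $32,443.65 = $183,847.35.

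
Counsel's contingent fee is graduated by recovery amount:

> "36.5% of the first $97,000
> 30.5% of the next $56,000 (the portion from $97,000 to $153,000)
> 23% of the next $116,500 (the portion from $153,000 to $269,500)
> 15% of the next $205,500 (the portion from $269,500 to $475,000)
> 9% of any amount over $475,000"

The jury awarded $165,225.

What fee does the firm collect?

First $97,000 at 36.5% = $35,405.00
Next $56,000 at 30.5% = $17,080.00
Remaining $12,225 at 23% = $2,811.75
Fee: $35,405.00 + $17,080.00 + $2,811.75 = $55,296.75

$55,296.75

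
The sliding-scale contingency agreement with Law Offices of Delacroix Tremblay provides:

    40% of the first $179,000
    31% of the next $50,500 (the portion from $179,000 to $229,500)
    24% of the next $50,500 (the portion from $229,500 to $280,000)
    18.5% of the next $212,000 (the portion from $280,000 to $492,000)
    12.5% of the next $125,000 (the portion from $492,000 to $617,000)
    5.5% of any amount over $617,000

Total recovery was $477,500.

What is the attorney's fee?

$135,912.50

First $179,000 at 40% = $71,600.00
Next $50,500 at 31% = $15,655.00
Next $50,500 at 24% = $12,120.00
Remaining $197,500 at 18.5% = $36,537.50
Fee: $71,600.00 + $15,655.00 + $12,120.00 + $36,537.50 = $135,912.50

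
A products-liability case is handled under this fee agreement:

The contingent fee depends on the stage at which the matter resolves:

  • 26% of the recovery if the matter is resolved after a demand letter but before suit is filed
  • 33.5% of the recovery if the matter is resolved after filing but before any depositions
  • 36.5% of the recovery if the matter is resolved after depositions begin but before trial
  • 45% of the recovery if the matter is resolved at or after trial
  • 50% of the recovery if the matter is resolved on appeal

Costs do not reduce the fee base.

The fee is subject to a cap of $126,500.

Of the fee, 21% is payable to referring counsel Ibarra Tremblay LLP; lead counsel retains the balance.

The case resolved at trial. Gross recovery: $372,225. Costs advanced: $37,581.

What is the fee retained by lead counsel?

Fee base is the gross recovery, $372,225; costs are reimbursed separately.
The matter resolved at trial, so the 45% rate applies.
$372,225 × 45% = $167,501.25
$167,501.25 exceeds the $126,500 cap, so the fee is capped at $126,500.00.
Referral share: 21% of $126,500.00 = $26,565.00; lead counsel retains $126,500.00 − $26,565.00 = $99,935.00.

$99,935.00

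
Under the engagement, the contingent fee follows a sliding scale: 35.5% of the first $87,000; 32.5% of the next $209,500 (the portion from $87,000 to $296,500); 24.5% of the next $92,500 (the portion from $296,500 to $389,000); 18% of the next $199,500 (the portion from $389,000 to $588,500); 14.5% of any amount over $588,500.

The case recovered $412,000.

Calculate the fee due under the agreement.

First $87,000 at 35.5% = $30,885.00
Next $209,500 at 32.5% = $68,087.50
Next $92,500 at 24.5% = $22,662.50
Remaining $23,000 at 18% = $4,140.00
Fee: $30,885.00 + $68,087.50 + $22,662.50 + $4,140.00 = $125,775.00

$125,775.00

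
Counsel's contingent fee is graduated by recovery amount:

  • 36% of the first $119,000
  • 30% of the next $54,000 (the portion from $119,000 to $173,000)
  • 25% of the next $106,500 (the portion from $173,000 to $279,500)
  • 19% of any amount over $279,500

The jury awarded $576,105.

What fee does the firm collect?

First $119,000 at 36% = $42,840.00
Next $54,000 at 30% = $16,200.00
Next $106,500 at 25% = $26,625.00
Remaining $296,605 at 19% = $56,354.95
Fee: $42,840.00 + $16,200.00 + $26,625.00 + $56,354.95 = $142,019.95

$142,019.95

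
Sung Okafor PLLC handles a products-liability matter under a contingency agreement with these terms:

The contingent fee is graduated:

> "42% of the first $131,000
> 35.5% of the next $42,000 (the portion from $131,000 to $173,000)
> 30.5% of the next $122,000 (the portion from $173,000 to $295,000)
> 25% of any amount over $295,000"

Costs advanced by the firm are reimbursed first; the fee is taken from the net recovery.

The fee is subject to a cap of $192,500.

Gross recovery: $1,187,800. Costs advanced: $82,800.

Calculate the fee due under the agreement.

Fee base (net of costs): $1,187,800 − $82,800 = $1,105,000
First $131,000 at 42% = $55,020.00
Next $42,000 at 35.5% = $14,910.00
Next $122,000 at 30.5% = $37,210.00
Remaining $810,000 at 25% = $202,500.00
Fee: $55,020.00 + $14,910.00 + $37,210.00 + $202,500.00 = $309,640.00
$309,640.00 exceeds the $192,500 cap, so the fee is capped at $192,500.00.

$192,500.00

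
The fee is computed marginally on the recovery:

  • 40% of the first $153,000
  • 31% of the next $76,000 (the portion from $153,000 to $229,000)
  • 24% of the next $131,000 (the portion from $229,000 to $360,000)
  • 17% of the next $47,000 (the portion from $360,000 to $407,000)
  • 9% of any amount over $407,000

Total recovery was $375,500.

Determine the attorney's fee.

First $153,000 at 40% = $61,200.00
Next $76,000 at 31% = $23,560.00
Next $131,000 at 24% = $31,440.00
Remaining $15,500 at 17% = $2,635.00
Fee: $61,200.00 + $23,560.00 + $31,440.00 + $2,635.00 = $118,835.00

$118,835.00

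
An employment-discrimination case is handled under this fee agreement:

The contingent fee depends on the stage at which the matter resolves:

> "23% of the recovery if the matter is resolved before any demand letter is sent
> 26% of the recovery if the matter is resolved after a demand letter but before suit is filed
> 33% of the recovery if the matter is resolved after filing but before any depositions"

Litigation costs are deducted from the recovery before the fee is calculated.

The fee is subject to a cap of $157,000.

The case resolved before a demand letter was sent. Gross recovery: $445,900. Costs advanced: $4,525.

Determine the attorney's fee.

$101,516.25

Fee base (net of costs): $445,900 − $4,525 = $441,375
The matter resolved before a demand letter was sent, so the 23% rate applies.
$441,375 × 23% = $101,516.25
$101,516.25 is under the $157,000 cap.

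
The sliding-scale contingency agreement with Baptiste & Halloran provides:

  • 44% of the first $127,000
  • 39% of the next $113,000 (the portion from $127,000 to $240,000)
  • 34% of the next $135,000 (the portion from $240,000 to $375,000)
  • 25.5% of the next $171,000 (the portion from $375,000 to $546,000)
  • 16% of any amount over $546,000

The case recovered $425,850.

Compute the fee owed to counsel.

First $127,000 at 44% = $55,880.00
Next $113,000 at 39% = $44,070.00
Next $135,000 at 34% = $45,900.00
Remaining $50,850 at 25.5% = $12,966.75
Fee: $55,880.00 + $44,070.00 + $45,900.00 + $12,966.75 = $158,816.75

$158,816.75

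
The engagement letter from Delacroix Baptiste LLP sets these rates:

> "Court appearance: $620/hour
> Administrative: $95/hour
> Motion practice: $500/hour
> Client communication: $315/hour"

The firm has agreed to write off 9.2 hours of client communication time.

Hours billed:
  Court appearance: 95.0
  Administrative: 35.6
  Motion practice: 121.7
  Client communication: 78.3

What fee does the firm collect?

$144,898.50

Court appearance: 95.0 × $620 = $58,900.00
Administrative: 35.6 × $95 = $3,382.00
Motion practice: 121.7 × $500 = $60,850.00
Client communication: 78.3 × $315 = $24,664.50
Subtotal: $147,796.50
Write-off: 9.2 × $315 = $2,898.00
Total: $147,796.50 − $2,898.00 = $144,898.50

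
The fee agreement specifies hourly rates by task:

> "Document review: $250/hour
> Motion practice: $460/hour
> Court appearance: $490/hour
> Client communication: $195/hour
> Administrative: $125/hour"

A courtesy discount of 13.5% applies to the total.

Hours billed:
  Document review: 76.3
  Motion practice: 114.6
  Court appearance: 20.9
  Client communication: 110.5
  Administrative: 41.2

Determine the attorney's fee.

$94,051.02

Document review: 76.3 × $250 = $19,075.00
Motion practice: 114.6 × $460 = $52,716.00
Court appearance: 20.9 × $490 = $10,241.00
Client communication: 110.5 × $195 = $21,547.50
Administrative: 41.2 × $125 = $5,150.00
Subtotal: $108,729.50
Less 13.5% discount: −$14,678.48
Total: $108,729.50 − $14,678.48 = $94,051.02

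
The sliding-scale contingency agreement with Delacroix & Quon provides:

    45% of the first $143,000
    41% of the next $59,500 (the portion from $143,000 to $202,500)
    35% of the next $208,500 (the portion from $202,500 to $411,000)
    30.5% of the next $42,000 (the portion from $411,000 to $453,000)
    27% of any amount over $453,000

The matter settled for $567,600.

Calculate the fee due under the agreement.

$205,472.00

First $143,000 at 45% = $64,350.00
Next $59,500 at 41% = $24,395.00
Next $208,500 at 35% = $72,975.00
Next $42,000 at 30.5% = $12,810.00
Remaining $114,600 at 27% = $30,942.00
Fee: $64,350.00 + $24,395.00 + $72,975.00 + $12,810.00 + $30,942.00 = $205,472.00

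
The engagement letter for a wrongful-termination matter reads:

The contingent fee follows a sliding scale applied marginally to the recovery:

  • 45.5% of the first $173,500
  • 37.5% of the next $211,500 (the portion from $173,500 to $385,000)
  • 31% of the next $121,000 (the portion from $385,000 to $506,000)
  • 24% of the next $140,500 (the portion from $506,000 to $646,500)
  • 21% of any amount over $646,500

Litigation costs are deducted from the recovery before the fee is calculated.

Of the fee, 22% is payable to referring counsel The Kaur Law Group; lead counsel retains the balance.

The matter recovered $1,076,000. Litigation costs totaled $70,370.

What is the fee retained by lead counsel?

$237,823.79

Fee base (net of costs): $1,076,000 − $70,370 = $1,005,630
First $173,500 at 45.5% = $78,942.50
Next $211,500 at 37.5% = $79,312.50
Next $121,000 at 31% = $37,510.00
Next $140,500 at 24% = $33,720.00
Remaining $359,130 at 21% = $75,417.30
Fee: $78,942.50 + $79,312.50 + $37,510.00 + $33,720.00 + $75,417.30 = $304,902.30
Referral share: 22% of $304,902.30 = $67,078.51; lead counsel retains $304,902.30 − $67,078.51 = $237,823.79.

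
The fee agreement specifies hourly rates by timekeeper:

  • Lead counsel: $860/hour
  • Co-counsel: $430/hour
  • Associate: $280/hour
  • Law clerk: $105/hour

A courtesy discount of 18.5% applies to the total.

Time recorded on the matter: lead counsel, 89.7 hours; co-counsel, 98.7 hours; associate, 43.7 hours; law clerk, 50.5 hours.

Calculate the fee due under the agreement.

$111,754.02

Lead counsel: 89.7 × $860 = $77,142.00
Co-counsel: 98.7 × $430 = $42,441.00
Associate: 43.7 × $280 = $12,236.00
Law clerk: 50.5 × $105 = $5,302.50
Subtotal: $137,121.50
Less 18.5% discount: −$25,367.48
Total: $137,121.50 − $25,367.48 = $111,754.02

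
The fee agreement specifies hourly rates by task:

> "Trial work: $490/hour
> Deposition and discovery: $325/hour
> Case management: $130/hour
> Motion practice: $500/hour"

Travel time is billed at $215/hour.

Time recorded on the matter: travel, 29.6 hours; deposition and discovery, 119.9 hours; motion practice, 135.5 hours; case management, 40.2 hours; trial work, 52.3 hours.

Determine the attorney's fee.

$143,934.50

Trial work: 52.3 × $490 = $25,627.00
Deposition and discovery: 119.9 × $325 = $38,967.50
Case management: 40.2 × $130 = $5,226.00
Motion practice: 135.5 × $500 = $67,750.00
Subtotal: $25,627.00 + $38,967.50 + $5,226.00 + $67,750.00 = $137,570.50
Travel: 29.6 × $215 = $6,364.00
Total: $137,570.50 + $6,364.00 = $143,934.50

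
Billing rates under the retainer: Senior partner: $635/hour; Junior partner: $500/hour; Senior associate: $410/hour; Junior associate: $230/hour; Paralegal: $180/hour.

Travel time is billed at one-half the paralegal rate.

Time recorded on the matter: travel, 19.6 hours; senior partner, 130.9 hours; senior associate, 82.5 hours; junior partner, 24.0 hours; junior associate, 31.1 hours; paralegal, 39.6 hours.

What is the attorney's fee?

Senior partner: 130.9 × $635 = $83,121.50
Junior partner: 24.0 × $500 = $12,000.00
Senior associate: 82.5 × $410 = $33,825.00
Junior associate: 31.1 × $230 = $7,153.00
Paralegal: 39.6 × $180 = $7,128.00
Subtotal: $83,121.50 + $12,000.00 + $33,825.00 + $7,153.00 + $7,128.00 = $143,227.50
Travel: 19.6 × ($180 ÷ 2) = 19.6 × $90.00 = $1,764.00
Total: $143,227.50 + $1,764.00 = $144,991.50

$144,991.50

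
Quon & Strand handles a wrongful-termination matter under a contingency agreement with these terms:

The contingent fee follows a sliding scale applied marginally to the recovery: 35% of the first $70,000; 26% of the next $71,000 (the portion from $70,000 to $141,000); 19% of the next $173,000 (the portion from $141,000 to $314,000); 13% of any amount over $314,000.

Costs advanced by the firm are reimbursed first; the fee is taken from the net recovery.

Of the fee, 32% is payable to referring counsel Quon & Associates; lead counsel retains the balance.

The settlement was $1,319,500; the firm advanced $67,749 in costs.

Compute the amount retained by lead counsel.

Fee base (net of costs): $1,319,500 − $67,749 = $1,251,751
First $70,000 at 35% = $24,500.00
Next $71,000 at 26% = $18,460.00
Next $173,000 at 19% = $32,870.00
Remaining $937,751 at 13% = $121,907.63
Fee: $24,500.00 + $18,460.00 + $32,870.00 + $121,907.63 = $197,737.63
Referral share: 32% of $197,737.63 = $63,276.04; lead counsel retains $197,737.63 − $63,276.04 = $134,461.59.

$134,461.59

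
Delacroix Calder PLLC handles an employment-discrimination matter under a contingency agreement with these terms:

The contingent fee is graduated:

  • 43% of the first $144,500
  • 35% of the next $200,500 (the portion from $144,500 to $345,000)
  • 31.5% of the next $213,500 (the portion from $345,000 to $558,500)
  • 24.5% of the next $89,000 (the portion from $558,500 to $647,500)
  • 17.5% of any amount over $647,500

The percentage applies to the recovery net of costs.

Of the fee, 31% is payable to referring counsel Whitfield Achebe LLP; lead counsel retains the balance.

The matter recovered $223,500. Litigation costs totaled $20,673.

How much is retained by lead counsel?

Fee base (net of costs): $223,500 − $20,673 = $202,827
First $144,500 at 43% = $62,135.00
Remaining $58,327 at 35% = $20,414.45
Fee: $62,135.00 + $20,414.45 = $82,549.45
Referral share: 31% of $82,549.45 = $25,590.33; lead counsel retains $82,549.45 − $25,590.33 = $56,959.12.

$56,959.12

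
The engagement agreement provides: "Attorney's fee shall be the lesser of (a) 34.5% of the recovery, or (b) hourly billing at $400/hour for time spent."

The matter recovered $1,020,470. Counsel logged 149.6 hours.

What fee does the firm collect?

$59,840.00

(a) 34.5% of $1,020,470 = $352,062.15
(b) 149.6 × $400 = $59,840.00
The lesser is (b): $59,840.00.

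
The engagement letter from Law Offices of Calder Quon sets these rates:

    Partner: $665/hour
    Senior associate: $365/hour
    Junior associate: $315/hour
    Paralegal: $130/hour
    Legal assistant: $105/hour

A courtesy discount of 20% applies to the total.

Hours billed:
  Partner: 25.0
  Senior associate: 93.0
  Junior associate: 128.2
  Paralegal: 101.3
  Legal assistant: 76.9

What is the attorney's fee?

Partner: 25.0 × $665 = $16,625.00
Senior associate: 93.0 × $365 = $33,945.00
Junior associate: 128.2 × $315 = $40,383.00
Paralegal: 101.3 × $130 = $13,169.00
Legal assistant: 76.9 × $105 = $8,074.50
Subtotal: $112,196.50
Less 20% discount: −$22,439.30
Total: $112,196.50 − $22,439.30 = $89,757.20

$89,757.20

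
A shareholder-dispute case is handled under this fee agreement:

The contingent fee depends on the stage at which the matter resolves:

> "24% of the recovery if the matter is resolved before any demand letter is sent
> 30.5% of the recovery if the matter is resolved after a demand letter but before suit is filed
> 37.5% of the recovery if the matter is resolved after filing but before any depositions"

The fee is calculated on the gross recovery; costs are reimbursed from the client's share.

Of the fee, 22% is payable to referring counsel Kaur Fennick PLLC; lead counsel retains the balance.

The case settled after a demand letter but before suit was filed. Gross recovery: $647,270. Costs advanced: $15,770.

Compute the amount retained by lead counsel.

$153,985.53

Fee base is the gross recovery, $647,270; costs are reimbursed separately.
The matter settled after a demand letter but before suit was filed, so the 30.5% rate applies.
$647,270 × 30.5% = $197,417.35
Referral share: 22% of $197,417.35 = $43,431.82; lead counsel retains $197,417.35 − $43,431.82 = $153,985.53.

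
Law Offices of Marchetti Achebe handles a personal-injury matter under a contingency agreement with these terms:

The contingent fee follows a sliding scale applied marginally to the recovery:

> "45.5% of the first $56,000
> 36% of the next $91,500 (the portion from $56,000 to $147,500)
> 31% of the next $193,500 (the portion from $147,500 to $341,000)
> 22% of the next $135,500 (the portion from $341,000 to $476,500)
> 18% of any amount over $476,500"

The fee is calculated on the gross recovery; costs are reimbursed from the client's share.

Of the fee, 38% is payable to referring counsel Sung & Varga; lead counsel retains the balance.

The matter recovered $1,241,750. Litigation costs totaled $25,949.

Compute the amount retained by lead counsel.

$177,295.20

Fee base is the gross recovery, $1,241,750; costs are reimbursed separately.
First $56,000 at 45.5% = $25,480.00
Next $91,500 at 36% = $32,940.00
Next $193,500 at 31% = $59,985.00
Next $135,500 at 22% = $29,810.00
Remaining $765,250 at 18% = $137,745.00
Fee: $25,480.00 + $32,940.00 + $59,985.00 + $29,810.00 + $137,745.00 = $285,960.00
Referral share: 38% of $285,960.00 = $108,664.80; lead counsel retains $285,960.00 − $108,664.80 = $177,295.20.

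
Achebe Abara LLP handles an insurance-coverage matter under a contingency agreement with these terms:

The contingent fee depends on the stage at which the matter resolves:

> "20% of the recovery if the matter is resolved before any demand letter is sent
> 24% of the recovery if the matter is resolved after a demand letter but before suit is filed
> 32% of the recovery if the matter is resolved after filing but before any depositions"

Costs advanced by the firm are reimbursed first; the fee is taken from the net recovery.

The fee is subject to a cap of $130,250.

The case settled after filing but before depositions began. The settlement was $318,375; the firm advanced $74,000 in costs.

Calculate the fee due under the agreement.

Fee base (net of costs): $318,375 − $74,000 = $244,375
The matter settled after filing but before depositions began, so the 32% rate applies.
$244,375 × 32% = $78,200.00
$78,200.00 is under the $130,250 cap.

$78,200.00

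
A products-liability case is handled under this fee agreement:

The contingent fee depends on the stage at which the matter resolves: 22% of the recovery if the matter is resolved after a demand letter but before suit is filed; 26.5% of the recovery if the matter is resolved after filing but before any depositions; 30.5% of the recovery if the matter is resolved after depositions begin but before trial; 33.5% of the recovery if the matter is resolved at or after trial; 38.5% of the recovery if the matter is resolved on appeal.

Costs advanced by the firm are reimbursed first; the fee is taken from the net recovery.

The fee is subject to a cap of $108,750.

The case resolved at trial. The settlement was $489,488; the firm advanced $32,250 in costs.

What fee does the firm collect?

Fee base (net of costs): $489,488 − $32,250 = $457,238
The matter resolved at trial, so the 33.5% rate applies.
$457,238 × 33.5% = $153,174.73
$153,174.73 exceeds the $108,750 cap, so the fee is capped at $108,750.00.

$108,750.00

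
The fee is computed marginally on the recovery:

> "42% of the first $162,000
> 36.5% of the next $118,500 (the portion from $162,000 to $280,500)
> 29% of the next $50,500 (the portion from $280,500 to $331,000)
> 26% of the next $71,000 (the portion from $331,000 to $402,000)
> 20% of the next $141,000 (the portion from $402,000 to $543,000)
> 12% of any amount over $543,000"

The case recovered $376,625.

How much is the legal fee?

$137,800.00

First $162,000 at 42% = $68,040.00
Next $118,500 at 36.5% = $43,252.50
Next $50,500 at 29% = $14,645.00
Remaining $45,625 at 26% = $11,862.50
Fee: $68,040.00 + $43,252.50 + $14,645.00 + $11,862.50 = $137,800.00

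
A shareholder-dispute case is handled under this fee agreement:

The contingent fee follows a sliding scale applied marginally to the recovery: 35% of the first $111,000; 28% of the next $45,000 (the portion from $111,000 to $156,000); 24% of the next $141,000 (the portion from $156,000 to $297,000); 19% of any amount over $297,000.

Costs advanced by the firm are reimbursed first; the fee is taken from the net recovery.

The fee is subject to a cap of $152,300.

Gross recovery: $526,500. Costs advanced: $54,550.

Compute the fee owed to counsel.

Fee base (net of costs): $526,500 − $54,550 = $471,950
First $111,000 at 35% = $38,850.00
Next $45,000 at 28% = $12,600.00
Next $141,000 at 24% = $33,840.00
Remaining $174,950 at 19% = $33,240.50
Fee: $38,850.00 + $12,600.00 + $33,840.00 + $33,240.50 = $118,530.50
$118,530.50 is under the $152,300 cap.

$118,530.50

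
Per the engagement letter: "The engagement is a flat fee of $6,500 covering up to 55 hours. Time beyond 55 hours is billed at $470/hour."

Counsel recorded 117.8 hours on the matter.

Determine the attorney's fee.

$36,016.00

Flat fee: $6,500.00
Excess hours: 117.8 − 55 = 62.8
Overrun: 62.8 × $470 = $29,516.00
Total: $6,500.00 + $29,516.00 = $36,016.00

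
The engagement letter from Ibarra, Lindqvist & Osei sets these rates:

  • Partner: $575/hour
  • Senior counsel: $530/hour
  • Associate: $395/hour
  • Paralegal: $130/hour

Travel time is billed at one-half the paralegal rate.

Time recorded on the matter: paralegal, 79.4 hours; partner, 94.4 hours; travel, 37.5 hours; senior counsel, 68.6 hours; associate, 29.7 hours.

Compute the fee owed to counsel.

$115,129.00

Partner: 94.4 × $575 = $54,280.00
Senior counsel: 68.6 × $530 = $36,358.00
Associate: 29.7 × $395 = $11,731.50
Paralegal: 79.4 × $130 = $10,322.00
Subtotal: $54,280.00 + $36,358.00 + $11,731.50 + $10,322.00 = $112,691.50
Travel: 37.5 × ($130 ÷ 2) = 37.5 × $65.00 = $2,437.50
Total: $112,691.50 + $2,437.50 = $115,129.00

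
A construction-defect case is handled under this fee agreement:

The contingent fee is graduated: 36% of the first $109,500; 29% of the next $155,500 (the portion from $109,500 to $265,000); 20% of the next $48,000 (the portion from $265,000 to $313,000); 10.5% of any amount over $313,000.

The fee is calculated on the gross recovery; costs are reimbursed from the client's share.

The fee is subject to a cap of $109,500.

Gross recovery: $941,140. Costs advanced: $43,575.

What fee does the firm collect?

Fee base is the gross recovery, $941,140; costs are reimbursed separately.
First $109,500 at 36% = $39,420.00
Next $155,500 at 29% = $45,095.00
Next $48,000 at 20% = $9,600.00
Remaining $628,140 at 10.5% = $65,954.70
Fee: $39,420.00 + $45,095.00 + $9,600.00 + $65,954.70 = $160,069.70
$160,069.70 exceeds the $109,500 cap, so the fee is capped at $109,500.00.

$109,500.00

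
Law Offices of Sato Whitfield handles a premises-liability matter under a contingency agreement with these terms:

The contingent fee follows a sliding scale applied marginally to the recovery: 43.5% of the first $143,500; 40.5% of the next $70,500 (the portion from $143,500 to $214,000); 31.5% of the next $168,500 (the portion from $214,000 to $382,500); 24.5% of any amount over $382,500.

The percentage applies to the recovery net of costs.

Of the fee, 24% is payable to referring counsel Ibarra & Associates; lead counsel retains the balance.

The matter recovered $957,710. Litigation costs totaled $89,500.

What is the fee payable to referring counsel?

Fee base (net of costs): $957,710 − $89,500 = $868,210
First $143,500 at 43.5% = $62,422.50
Next $70,500 at 40.5% = $28,552.50
Next $168,500 at 31.5% = $53,077.50
Remaining $485,710 at 24.5% = $118,998.95
Fee: $62,422.50 + $28,552.50 + $53,077.50 + $118,998.95 = $263,051.45
Referral share: 24% of $263,051.45 = $63,132.35; lead counsel retains $263,051.45 − $63,132.35 = $199,919.10.

$63,132.35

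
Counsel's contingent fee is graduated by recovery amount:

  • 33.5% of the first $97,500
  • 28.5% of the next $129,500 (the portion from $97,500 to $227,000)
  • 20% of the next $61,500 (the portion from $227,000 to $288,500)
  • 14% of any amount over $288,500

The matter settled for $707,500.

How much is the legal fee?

First $97,500 at 33.5% = $32,662.50
Next $129,500 at 28.5% = $36,907.50
Next $61,500 at 20% = $12,300.00
Remaining $419,000 at 14% = $58,660.00
Fee: $32,662.50 + $36,907.50 + $12,300.00 + $58,660.00 = $140,530.00

$140,530.00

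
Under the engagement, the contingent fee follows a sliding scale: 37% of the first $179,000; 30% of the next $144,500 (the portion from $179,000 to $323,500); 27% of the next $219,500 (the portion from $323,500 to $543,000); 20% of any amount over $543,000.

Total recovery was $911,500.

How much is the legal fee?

First $179,000 at 37% = $66,230.00
Next $144,500 at 30% = $43,350.00
Next $219,500 at 27% = $59,265.00
Remaining $368,500 at 20% = $73,700.00
Fee: $66,230.00 + $43,350.00 + $59,265.00 + $73,700.00 = $242,545.00

$242,545.00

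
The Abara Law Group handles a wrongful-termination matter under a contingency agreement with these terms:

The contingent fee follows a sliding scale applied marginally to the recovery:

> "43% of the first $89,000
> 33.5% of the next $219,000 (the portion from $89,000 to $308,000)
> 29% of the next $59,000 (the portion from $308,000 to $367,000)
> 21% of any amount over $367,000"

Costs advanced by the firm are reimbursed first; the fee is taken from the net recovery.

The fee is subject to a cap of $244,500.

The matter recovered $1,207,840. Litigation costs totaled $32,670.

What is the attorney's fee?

Fee base (net of costs): $1,207,840 − $32,670 = $1,175,170
First $89,000 at 43% = $38,270.00
Next $219,000 at 33.5% = $73,365.00
Next $59,000 at 29% = $17,110.00
Remaining $808,170 at 21% = $169,715.70
Fee: $38,270.00 + $73,365.00 + $17,110.00 + $169,715.70 = $298,460.70
$298,460.70 exceeds the $244,500 cap, so the fee is capped at $244,500.00.

$244,500.00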